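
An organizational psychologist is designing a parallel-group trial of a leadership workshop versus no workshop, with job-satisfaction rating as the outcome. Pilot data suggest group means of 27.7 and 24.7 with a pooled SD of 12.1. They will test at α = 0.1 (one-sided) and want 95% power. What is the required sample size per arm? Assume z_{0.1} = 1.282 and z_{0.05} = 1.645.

n = 279 per group

Cohen's d = |M₁ − M₂| / SD_pooled = |27.7 − 24.7| / 12.1 = 3.0 / 12.1 = 0.248.
For two independent groups with equal n: n = 2·((z_{α} + z_β) / d)².
z_{α} + z_β = 1.282 + 1.645 = 2.927.
n = 2 × (2.927 / 0.248)² = 2 × 11.802² = 2 × 139.30 = 278.6.
Round up to the next whole participant.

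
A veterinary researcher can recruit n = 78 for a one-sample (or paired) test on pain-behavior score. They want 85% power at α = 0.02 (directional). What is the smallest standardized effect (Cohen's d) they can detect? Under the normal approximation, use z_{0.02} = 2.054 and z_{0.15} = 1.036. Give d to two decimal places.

d_min ≈ 0.35

For a single sample (or paired design) of n = 78: d_min = (z_{α} + z_β)/√n.
z-sum = 2.054 + 1.036 = 3.090.
d_min = 3.090 / √78 = 3.090 / 8.832 = 0.350.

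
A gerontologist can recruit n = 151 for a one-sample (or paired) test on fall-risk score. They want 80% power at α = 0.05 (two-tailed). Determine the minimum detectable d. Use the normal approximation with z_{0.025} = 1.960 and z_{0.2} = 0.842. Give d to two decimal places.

d_min ≈ 0.23

For a single sample (or paired design) of n = 151: d_min = (z_{α/2} + z_β)/√n.
z-sum = 1.960 + 0.842 = 2.802.
d_min = 2.802 / √151 = 2.802 / 12.288 = 0.228.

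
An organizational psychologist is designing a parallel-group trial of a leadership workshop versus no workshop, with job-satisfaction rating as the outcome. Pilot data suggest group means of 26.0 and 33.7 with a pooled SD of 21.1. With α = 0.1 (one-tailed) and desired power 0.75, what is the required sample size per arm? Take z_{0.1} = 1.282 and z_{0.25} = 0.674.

Cohen's d = |M₁ − M₂| / SD_pooled = |26.0 − 33.7| / 21.1 = 7.7 / 21.1 = 0.365.
For two independent groups with equal n: n = 2·((z_{α} + z_β) / d)².
z_{α} + z_β = 1.282 + 0.674 = 1.956.
n = 2 × (1.956 / 0.365)² = 2 × 5.359² = 2 × 28.72 = 57.4.
Round up to the next whole participant.

n = 58 per group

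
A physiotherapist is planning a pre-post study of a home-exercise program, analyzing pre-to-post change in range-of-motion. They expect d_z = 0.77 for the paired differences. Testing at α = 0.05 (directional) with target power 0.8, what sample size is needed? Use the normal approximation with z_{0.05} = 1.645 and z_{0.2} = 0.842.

n = 11 pairs

For a paired (one-sample on differences) test: n = ((z_{α} + z_β) / d)².
z_{α} + z_β = 1.645 + 0.842 = 2.487.
n = (2.487 / 0.77)² = 3.230² = 10.43.
Round up.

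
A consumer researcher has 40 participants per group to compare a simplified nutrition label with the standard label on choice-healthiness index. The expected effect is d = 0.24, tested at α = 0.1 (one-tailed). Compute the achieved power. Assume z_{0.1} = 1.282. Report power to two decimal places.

power ≈ 0.42

For two equal groups, power = Φ(d·√(n/2) − z_{α}).
d·√(n/2) = 0.24 × √(40/2) = 0.24 × 4.472 = 1.073.
z_β = 1.073 − 1.282 = -0.209.
Power = Φ(-0.209) = 0.417.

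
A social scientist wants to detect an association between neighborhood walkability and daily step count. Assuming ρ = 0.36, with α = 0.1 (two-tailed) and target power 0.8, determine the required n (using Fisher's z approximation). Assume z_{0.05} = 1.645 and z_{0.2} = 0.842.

Fisher's z: C = ½·ln((1+r)/(1−r)) = ½·ln(2.1250) = 0.3769.
n = ((z_{α/2} + z_β)/C)² + 3.
(1.645 + 0.842) / 0.3769 = 2.487 / 0.3769 = 6.599.
n = 6.599² + 3 = 43.54 + 3 = 46.5.
Round up.

n = 47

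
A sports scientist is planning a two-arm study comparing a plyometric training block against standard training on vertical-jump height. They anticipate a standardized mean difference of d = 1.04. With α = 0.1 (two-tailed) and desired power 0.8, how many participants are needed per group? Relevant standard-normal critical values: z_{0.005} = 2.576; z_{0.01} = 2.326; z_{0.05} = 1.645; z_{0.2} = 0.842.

For two independent groups with equal n: n = 2·((z_{α/2} + z_β) / d)².
z_{α/2} + z_β = 1.645 + 0.842 = 2.487.
n = 2 × (2.487 / 1.04)² = 2 × 2.391² = 2 × 5.72 = 11.4.
Round up to the next whole participant.

n = 12 per group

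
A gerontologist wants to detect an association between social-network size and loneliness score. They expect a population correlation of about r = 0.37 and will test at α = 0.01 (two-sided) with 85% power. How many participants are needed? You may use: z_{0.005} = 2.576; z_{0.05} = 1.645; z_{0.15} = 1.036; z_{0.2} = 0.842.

Fisher's z: C = ½·ln((1+r)/(1−r)) = ½·ln(2.1746) = 0.3884.
n = ((z_{α/2} + z_β)/C)² + 3.
(2.576 + 1.036) / 0.3884 = 3.612 / 0.3884 = 9.300.
n = 9.300² + 3 = 86.48 + 3 = 89.5.
Round up.

n = 90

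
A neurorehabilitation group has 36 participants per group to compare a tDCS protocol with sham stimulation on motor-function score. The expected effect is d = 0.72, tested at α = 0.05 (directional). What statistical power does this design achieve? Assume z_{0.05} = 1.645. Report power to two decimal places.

For two equal groups, power = Φ(d·√(n/2) − z_{α}).
d·√(n/2) = 0.72 × √(36/2) = 0.72 × 4.243 = 3.055.
z_β = 3.055 − 1.645 = 1.410.
Power = Φ(1.410) = 0.921.

power ≈ 0.92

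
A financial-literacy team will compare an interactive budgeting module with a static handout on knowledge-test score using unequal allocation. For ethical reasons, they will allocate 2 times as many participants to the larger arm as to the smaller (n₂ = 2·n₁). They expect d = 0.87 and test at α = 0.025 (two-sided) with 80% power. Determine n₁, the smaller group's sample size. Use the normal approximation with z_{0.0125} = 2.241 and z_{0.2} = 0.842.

With allocation ratio k = n₂/n₁ = 2, Var(x̄₁−x̄₂) = σ²(1/n₁ + 1/(k·n₁)) = σ²·(k+1)/(k·n₁).
So n₁ = (1 + 1/k)·((z_{α/2} + z_β)/d)² = 1.500 × (3.083/0.87)².
n₁ = 1.500 × 12.56 = 18.8.
Round up: n₁ = 19, giving n₂ = 2 × 19 = 38.

n₁ = 19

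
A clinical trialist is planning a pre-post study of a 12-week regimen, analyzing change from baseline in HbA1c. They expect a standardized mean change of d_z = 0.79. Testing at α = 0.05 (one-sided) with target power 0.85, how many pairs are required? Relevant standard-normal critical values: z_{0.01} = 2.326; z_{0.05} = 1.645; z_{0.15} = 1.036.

For a paired (one-sample on differences) test: n = ((z_{α} + z_β) / d)².
z_{α} + z_β = 1.645 + 1.036 = 2.681.
n = (2.681 / 0.79)² = 3.394² = 11.52.
Round up.

n = 12 pairs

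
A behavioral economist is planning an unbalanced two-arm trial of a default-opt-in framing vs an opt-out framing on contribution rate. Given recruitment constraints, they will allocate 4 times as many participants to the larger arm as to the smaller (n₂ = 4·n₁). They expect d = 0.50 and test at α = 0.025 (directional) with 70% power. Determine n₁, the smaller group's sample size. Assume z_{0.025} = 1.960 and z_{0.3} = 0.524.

n₁ = 31

With allocation ratio k = n₂/n₁ = 4, Var(x̄₁−x̄₂) = σ²(1/n₁ + 1/(k·n₁)) = σ²·(k+1)/(k·n₁).
So n₁ = (1 + 1/k)·((z_{α} + z_β)/d)² = 1.250 × (2.484/0.50)².
n₁ = 1.250 × 24.68 = 30.9.
Round up: n₁ = 31, giving n₂ = 4 × 31 = 124.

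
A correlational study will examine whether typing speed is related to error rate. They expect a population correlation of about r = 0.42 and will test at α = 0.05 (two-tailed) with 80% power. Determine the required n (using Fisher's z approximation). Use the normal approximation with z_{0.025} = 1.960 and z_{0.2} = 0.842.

n = 43

Fisher's z: C = ½·ln((1+r)/(1−r)) = ½·ln(2.4483) = 0.4477.
n = ((z_{α/2} + z_β)/C)² + 3.
(1.960 + 0.842) / 0.4477 = 2.802 / 0.4477 = 6.259.
n = 6.259² + 3 = 39.17 + 3 = 42.2.
Round up.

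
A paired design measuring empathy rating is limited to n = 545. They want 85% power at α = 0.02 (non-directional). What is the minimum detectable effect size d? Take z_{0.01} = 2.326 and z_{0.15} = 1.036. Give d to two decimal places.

d_min ≈ 0.14

For a single sample (or paired design) of n = 545: d_min = (z_{α/2} + z_β)/√n.
z-sum = 2.326 + 1.036 = 3.362.
d_min = 3.362 / √545 = 3.362 / 23.345 = 0.144.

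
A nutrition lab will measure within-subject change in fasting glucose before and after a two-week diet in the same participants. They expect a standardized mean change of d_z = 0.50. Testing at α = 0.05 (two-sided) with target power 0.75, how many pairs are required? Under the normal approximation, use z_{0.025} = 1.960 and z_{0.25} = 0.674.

For a paired (one-sample on differences) test: n = ((z_{α/2} + z_β) / d)².
z_{α/2} + z_β = 1.960 + 0.674 = 2.634.
n = (2.634 / 0.50)² = 5.268² = 27.75.
Round up.

n = 28 pairs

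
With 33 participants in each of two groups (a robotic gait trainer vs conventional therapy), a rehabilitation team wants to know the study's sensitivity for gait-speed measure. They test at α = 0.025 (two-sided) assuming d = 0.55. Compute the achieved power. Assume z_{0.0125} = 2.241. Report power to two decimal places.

power ≈ 0.50

For two equal groups, power = Φ(d·√(n/2) − z_{α/2}).
d·√(n/2) = 0.55 × √(33/2) = 0.55 × 4.062 = 2.234.
z_β = 2.234 − 2.241 = -0.007.
Power = Φ(-0.007) = 0.497.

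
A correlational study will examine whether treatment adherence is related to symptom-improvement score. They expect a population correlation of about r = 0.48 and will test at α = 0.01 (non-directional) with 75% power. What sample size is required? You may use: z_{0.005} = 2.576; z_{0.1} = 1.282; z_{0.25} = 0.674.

Fisher's z: C = ½·ln((1+r)/(1−r)) = ½·ln(2.8462) = 0.5230.
n = ((z_{α/2} + z_β)/C)² + 3.
(2.576 + 0.674) / 0.5230 = 3.250 / 0.5230 = 6.214.
n = 6.214² + 3 = 38.62 + 3 = 41.6.
Round up.

n = 42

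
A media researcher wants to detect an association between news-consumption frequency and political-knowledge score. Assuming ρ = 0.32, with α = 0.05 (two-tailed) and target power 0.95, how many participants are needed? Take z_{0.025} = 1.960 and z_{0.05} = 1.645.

Fisher's z: C = ½·ln((1+r)/(1−r)) = ½·ln(1.9412) = 0.3316.
n = ((z_{α/2} + z_β)/C)² + 3.
(1.960 + 1.645) / 0.3316 = 3.605 / 0.3316 = 10.872.
n = 10.872² + 3 = 118.19 + 3 = 121.2.
Round up.

n = 122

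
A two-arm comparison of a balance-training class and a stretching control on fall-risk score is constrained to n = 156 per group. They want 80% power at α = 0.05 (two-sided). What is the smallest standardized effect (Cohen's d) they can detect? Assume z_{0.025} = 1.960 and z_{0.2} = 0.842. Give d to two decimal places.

d_min ≈ 0.32

For two independent groups of n = 156 each: d_min = (z_{α/2} + z_β)·√(2/n).
z-sum = 1.960 + 0.842 = 2.802.
d_min = 2.802 × √(2/156) = 2.802 × 0.1132 = 0.317.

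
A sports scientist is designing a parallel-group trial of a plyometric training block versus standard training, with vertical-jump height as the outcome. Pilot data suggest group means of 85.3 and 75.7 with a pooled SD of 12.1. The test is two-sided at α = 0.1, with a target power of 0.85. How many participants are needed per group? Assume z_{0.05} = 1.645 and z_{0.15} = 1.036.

Cohen's d = |M₁ − M₂| / SD_pooled = |85.3 − 75.7| / 12.1 = 9.6 / 12.1 = 0.793.
For two independent groups with equal n: n = 2·((z_{α/2} + z_β) / d)².
z_{α/2} + z_β = 1.645 + 1.036 = 2.681.
n = 2 × (2.681 / 0.793)² = 2 × 3.381² = 2 × 11.43 = 22.9.
Round up to the next whole participant.

n = 23 per group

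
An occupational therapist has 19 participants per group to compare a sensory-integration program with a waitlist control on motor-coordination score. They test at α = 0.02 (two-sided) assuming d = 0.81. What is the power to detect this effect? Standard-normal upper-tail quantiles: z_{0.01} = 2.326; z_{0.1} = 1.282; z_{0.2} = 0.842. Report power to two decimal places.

power ≈ 0.57

For two equal groups, power = Φ(d·√(n/2) − z_{α/2}).
d·√(n/2) = 0.81 × √(19/2) = 0.81 × 3.082 = 2.497.
z_β = 2.497 − 2.326 = 0.171.
Power = Φ(0.171) = 0.568.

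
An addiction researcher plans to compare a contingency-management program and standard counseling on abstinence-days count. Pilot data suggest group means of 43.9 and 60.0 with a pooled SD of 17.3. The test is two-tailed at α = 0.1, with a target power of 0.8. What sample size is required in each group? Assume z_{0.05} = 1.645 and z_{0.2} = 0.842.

Cohen's d = |M₁ − M₂| / SD_pooled = |43.9 − 60.0| / 17.3 = 16.1 / 17.3 = 0.931.
For two independent groups with equal n: n = 2·((z_{α/2} + z_β) / d)².
z_{α/2} + z_β = 1.645 + 0.842 = 2.487.
n = 2 × (2.487 / 0.931)² = 2 × 2.671² = 2 × 7.14 = 14.3.
Round up to the next whole participant.

n = 15 per group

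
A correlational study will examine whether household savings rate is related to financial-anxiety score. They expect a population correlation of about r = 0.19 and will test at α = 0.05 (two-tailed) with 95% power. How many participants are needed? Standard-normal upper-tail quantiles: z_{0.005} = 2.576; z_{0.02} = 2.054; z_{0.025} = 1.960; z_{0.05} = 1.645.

Fisher's z: C = ½·ln((1+r)/(1−r)) = ½·ln(1.4691) = 0.1923.
n = ((z_{α/2} + z_β)/C)² + 3.
(1.960 + 1.645) / 0.1923 = 3.605 / 0.1923 = 18.747.
n = 18.747² + 3 = 351.44 + 3 = 354.4.
Round up.

n = 355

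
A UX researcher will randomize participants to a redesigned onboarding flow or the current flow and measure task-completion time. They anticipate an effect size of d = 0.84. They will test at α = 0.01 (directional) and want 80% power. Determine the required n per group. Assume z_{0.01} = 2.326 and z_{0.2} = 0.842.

n = 29 per group

For two independent groups with equal n: n = 2·((z_{α} + z_β) / d)².
z_{α} + z_β = 2.326 + 0.842 = 3.168.
n = 2 × (3.168 / 0.84)² = 2 × 3.771² = 2 × 14.22 = 28.4.
Round up to the next whole participant.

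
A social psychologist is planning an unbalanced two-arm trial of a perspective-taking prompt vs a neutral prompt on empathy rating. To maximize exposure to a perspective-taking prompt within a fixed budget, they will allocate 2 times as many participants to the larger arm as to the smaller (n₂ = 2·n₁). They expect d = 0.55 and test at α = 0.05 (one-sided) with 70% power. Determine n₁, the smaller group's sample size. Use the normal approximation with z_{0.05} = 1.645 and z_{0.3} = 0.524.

With allocation ratio k = n₂/n₁ = 2, Var(x̄₁−x̄₂) = σ²(1/n₁ + 1/(k·n₁)) = σ²·(k+1)/(k·n₁).
So n₁ = (1 + 1/k)·((z_{α} + z_β)/d)² = 1.500 × (2.169/0.55)².
n₁ = 1.500 × 15.55 = 23.3.
Round up: n₁ = 24, giving n₂ = 2 × 24 = 48.

n₁ = 24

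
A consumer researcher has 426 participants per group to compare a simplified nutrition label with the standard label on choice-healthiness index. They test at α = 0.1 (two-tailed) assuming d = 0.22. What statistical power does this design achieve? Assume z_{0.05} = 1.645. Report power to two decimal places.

power ≈ 0.94

For two equal groups, power = Φ(d·√(n/2) − z_{α/2}).
d·√(n/2) = 0.22 × √(426/2) = 0.22 × 14.595 = 3.211.
z_β = 3.211 − 1.645 = 1.566.
Power = Φ(1.566) = 0.941.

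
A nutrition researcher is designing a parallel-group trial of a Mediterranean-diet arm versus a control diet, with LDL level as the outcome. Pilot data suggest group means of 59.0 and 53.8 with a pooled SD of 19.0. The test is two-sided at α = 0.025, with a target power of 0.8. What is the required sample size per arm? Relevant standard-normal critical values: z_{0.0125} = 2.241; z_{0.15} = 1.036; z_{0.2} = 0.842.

n = 254 per group

Cohen's d = |M₁ − M₂| / SD_pooled = |59.0 − 53.8| / 19.0 = 5.2 / 19.0 = 0.274.
For two independent groups with equal n: n = 2·((z_{α/2} + z_β) / d)².
z_{α/2} + z_β = 2.241 + 0.842 = 3.083.
n = 2 × (3.083 / 0.274)² = 2 × 11.252² = 2 × 126.60 = 253.2.
Round up to the next whole participant.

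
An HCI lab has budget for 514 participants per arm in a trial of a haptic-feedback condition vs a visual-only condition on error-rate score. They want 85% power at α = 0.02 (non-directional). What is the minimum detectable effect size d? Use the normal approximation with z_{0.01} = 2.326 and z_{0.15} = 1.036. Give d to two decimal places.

d_min ≈ 0.21

For two independent groups of n = 514 each: d_min = (z_{α/2} + z_β)·√(2/n).
z-sum = 2.326 + 1.036 = 3.362.
d_min = 3.362 × √(2/514) = 3.362 × 0.0624 = 0.210.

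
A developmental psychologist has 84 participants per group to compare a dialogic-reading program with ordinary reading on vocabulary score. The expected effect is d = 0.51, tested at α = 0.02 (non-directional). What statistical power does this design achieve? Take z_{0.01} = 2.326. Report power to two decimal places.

power ≈ 0.84

For two equal groups, power = Φ(d·√(n/2) − z_{α/2}).
d·√(n/2) = 0.51 × √(84/2) = 0.51 × 6.481 = 3.305.
z_β = 3.305 − 2.326 = 0.979.
Power = Φ(0.979) = 0.836.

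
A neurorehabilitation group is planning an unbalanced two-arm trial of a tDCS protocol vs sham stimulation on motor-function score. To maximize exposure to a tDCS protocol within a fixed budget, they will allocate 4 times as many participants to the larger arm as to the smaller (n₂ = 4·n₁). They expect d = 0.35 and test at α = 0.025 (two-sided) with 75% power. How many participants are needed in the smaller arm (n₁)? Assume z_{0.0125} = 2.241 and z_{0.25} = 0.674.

n₁ = 87

With allocation ratio k = n₂/n₁ = 4, Var(x̄₁−x̄₂) = σ²(1/n₁ + 1/(k·n₁)) = σ²·(k+1)/(k·n₁).
So n₁ = (1 + 1/k)·((z_{α/2} + z_β)/d)² = 1.250 × (2.915/0.35)².
n₁ = 1.250 × 69.37 = 86.7.
Round up: n₁ = 87, giving n₂ = 4 × 87 = 348.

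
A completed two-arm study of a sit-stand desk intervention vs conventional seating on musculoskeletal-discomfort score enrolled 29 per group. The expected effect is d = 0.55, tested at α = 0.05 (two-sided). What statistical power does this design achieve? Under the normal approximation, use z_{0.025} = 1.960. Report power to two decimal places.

power ≈ 0.55

For two equal groups, power = Φ(d·√(n/2) − z_{α/2}).
d·√(n/2) = 0.55 × √(29/2) = 0.55 × 3.808 = 2.094.
z_β = 2.094 − 1.960 = 0.134.
Power = Φ(0.134) = 0.553.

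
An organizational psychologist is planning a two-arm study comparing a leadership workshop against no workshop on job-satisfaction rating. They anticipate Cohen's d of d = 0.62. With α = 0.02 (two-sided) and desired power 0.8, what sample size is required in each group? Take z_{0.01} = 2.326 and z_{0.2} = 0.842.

For two independent groups with equal n: n = 2·((z_{α/2} + z_β) / d)².
z_{α/2} + z_β = 2.326 + 0.842 = 3.168.
n = 2 × (3.168 / 0.62)² = 2 × 5.110² = 2 × 26.11 = 52.2.
Round up to the next whole participant.

n = 53 per group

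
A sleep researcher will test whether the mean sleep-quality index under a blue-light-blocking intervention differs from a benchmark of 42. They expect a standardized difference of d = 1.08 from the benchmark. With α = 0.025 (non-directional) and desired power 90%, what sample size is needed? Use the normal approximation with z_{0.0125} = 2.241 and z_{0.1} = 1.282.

For a one-sample test: n = ((z_{α/2} + z_β) / d)².
z_{α/2} + z_β = 2.241 + 1.282 = 3.523.
n = (3.523 / 1.08)² = 3.262² = 10.64.
Round up.

n = 11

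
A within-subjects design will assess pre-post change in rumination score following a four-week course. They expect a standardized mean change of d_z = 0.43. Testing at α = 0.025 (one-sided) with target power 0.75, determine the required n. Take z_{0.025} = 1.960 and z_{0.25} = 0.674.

For a paired (one-sample on differences) test: n = ((z_{α} + z_β) / d)².
z_{α} + z_β = 1.960 + 0.674 = 2.634.
n = (2.634 / 0.43)² = 6.126² = 37.52.
Round up.

n = 38 pairs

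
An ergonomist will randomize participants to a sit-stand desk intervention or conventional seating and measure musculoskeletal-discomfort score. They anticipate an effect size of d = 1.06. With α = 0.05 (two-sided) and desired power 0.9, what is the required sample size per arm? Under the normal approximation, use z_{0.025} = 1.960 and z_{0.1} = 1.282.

For two independent groups with equal n: n = 2·((z_{α/2} + z_β) / d)².
z_{α/2} + z_β = 1.960 + 1.282 = 3.242.
n = 2 × (3.242 / 1.06)² = 2 × 3.058² = 2 × 9.35 = 18.7.
Round up to the next whole participant.

n = 19 per group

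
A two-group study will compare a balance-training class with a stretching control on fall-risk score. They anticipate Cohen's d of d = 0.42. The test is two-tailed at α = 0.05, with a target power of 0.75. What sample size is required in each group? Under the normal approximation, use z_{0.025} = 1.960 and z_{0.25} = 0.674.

n = 79 per group

For two independent groups with equal n: n = 2·((z_{α/2} + z_β) / d)².
z_{α/2} + z_β = 1.960 + 0.674 = 2.634.
n = 2 × (2.634 / 0.42)² = 2 × 6.271² = 2 × 39.33 = 78.7.
Round up to the next whole participant.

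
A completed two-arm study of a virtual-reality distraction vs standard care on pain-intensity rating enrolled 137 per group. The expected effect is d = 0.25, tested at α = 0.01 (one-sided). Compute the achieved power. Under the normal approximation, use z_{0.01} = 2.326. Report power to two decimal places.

power ≈ 0.40

For two equal groups, power = Φ(d·√(n/2) − z_{α}).
d·√(n/2) = 0.25 × √(137/2) = 0.25 × 8.276 = 2.069.
z_β = 2.069 − 2.326 = -0.257.
Power = Φ(-0.257) = 0.399.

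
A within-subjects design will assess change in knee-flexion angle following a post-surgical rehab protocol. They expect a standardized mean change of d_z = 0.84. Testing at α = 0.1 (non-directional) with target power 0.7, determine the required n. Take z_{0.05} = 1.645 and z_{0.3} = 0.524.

n = 7 pairs

For a paired (one-sample on differences) test: n = ((z_{α/2} + z_β) / d)².
z_{α/2} + z_β = 1.645 + 0.524 = 2.169.
n = (2.169 / 0.84)² = 2.582² = 6.67.
Round up.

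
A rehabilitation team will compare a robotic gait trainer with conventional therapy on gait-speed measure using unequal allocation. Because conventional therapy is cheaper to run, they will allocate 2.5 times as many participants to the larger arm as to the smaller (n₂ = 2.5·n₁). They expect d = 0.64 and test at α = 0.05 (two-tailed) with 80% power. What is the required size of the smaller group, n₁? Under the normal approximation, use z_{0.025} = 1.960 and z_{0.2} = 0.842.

n₁ = 27

With allocation ratio k = n₂/n₁ = 2.5, Var(x̄₁−x̄₂) = σ²(1/n₁ + 1/(k·n₁)) = σ²·(k+1)/(k·n₁).
So n₁ = (1 + 1/k)·((z_{α/2} + z_β)/d)² = 1.400 × (2.802/0.64)².
n₁ = 1.400 × 19.17 = 26.8.
Round up: n₁ = 27, giving n₂ = ⌈2.5 × 27⌉ = ⌈67.5⌉ = 68.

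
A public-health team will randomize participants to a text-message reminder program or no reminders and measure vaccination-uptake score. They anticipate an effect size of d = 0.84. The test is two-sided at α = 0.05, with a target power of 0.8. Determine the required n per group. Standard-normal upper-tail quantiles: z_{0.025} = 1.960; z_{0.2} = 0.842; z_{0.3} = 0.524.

n = 23 per group

For two independent groups with equal n: n = 2·((z_{α/2} + z_β) / d)².
z_{α/2} + z_β = 1.960 + 0.842 = 2.802.
n = 2 × (2.802 / 0.84)² = 2 × 3.336² = 2 × 11.13 = 22.3.
Round up to the next whole participant.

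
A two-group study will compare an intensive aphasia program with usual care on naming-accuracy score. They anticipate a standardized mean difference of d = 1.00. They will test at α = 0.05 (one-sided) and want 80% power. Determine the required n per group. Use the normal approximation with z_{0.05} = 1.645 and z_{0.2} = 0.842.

n = 13 per group

For two independent groups with equal n: n = 2·((z_{α} + z_β) / d)².
z_{α} + z_β = 1.645 + 0.842 = 2.487.
n = 2 × (2.487 / 1.00)² = 2 × 2.487² = 2 × 6.19 = 12.4.
Round up to the next whole participant.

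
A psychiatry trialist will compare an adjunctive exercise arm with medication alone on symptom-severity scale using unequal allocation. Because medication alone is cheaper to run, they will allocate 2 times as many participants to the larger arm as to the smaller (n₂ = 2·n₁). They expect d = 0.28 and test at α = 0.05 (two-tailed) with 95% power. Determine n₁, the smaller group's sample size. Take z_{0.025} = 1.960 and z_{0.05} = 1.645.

n₁ = 249

With allocation ratio k = n₂/n₁ = 2, Var(x̄₁−x̄₂) = σ²(1/n₁ + 1/(k·n₁)) = σ²·(k+1)/(k·n₁).
So n₁ = (1 + 1/k)·((z_{α/2} + z_β)/d)² = 1.500 × (3.605/0.28)².
n₁ = 1.500 × 165.77 = 248.6.
Round up: n₁ = 249, giving n₂ = 2 × 249 = 498.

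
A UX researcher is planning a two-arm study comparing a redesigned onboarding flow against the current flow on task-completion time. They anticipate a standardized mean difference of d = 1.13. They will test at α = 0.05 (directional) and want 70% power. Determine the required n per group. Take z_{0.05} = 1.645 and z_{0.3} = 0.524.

For two independent groups with equal n: n = 2·((z_{α} + z_β) / d)².
z_{α} + z_β = 1.645 + 0.524 = 2.169.
n = 2 × (2.169 / 1.13)² = 2 × 1.919² = 2 × 3.68 = 7.4.
Round up to the next whole participant.

n = 8 per group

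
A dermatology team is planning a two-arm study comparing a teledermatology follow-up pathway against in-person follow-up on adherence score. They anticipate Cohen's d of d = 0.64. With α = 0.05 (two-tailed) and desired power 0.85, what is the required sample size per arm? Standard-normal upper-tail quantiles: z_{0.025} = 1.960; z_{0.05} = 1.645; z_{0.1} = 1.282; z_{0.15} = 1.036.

For two independent groups with equal n: n = 2·((z_{α/2} + z_β) / d)².
z_{α/2} + z_β = 1.960 + 1.036 = 2.996.
n = 2 × (2.996 / 0.64)² = 2 × 4.681² = 2 × 21.91 = 43.8.
Round up to the next whole participant.

n = 44 per group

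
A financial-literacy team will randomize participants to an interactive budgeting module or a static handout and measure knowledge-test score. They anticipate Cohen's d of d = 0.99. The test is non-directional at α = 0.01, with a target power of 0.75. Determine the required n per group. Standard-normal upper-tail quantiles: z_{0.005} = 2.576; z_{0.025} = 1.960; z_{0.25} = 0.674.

n = 22 per group

For two independent groups with equal n: n = 2·((z_{α/2} + z_β) / d)².
z_{α/2} + z_β = 2.576 + 0.674 = 3.250.
n = 2 × (3.250 / 0.99)² = 2 × 3.283² = 2 × 10.78 = 21.6.
Round up to the next whole participant.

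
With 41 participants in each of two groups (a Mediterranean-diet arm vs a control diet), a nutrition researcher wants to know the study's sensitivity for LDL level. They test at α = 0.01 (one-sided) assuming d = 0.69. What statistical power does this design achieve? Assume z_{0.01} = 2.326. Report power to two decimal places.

For two equal groups, power = Φ(d·√(n/2) − z_{α}).
d·√(n/2) = 0.69 × √(41/2) = 0.69 × 4.528 = 3.124.
z_β = 3.124 − 2.326 = 0.798.
Power = Φ(0.798) = 0.788.

power ≈ 0.79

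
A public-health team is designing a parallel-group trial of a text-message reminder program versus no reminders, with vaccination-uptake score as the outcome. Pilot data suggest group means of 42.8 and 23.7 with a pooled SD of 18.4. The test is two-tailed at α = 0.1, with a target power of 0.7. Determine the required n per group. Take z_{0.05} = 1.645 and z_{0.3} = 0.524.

n = 9 per group

Cohen's d = |M₁ − M₂| / SD_pooled = |42.8 − 23.7| / 18.4 = 19.1 / 18.4 = 1.038.
For two independent groups with equal n: n = 2·((z_{α/2} + z_β) / d)².
z_{α/2} + z_β = 1.645 + 0.524 = 2.169.
n = 2 × (2.169 / 1.038)² = 2 × 2.090² = 2 × 4.37 = 8.7.
Round up to the next whole participant.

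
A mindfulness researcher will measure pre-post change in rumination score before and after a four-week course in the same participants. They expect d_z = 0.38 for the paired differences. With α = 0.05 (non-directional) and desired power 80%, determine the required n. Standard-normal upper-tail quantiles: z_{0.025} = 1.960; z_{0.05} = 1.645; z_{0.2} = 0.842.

n = 55 pairs

For a paired (one-sample on differences) test: n = ((z_{α/2} + z_β) / d)².
z_{α/2} + z_β = 1.960 + 0.842 = 2.802.
n = (2.802 / 0.38)² = 7.374² = 54.37.
Round up.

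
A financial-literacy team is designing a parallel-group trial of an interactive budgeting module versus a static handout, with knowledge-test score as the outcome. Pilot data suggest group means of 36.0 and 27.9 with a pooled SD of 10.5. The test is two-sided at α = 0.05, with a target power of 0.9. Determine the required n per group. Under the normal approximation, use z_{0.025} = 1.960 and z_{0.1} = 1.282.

Cohen's d = |M₁ − M₂| / SD_pooled = |36.0 − 27.9| / 10.5 = 8.1 / 10.5 = 0.771.
For two independent groups with equal n: n = 2·((z_{α/2} + z_β) / d)².
z_{α/2} + z_β = 1.960 + 1.282 = 3.242.
n = 2 × (3.242 / 0.771)² = 2 × 4.205² = 2 × 17.68 = 35.4.
Round up to the next whole participant.

n = 36 per group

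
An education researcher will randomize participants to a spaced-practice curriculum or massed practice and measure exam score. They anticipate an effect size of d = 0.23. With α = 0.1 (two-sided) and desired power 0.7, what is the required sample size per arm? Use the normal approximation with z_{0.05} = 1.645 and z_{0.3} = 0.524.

n = 178 per group

For two independent groups with equal n: n = 2·((z_{α/2} + z_β) / d)².
z_{α/2} + z_β = 1.645 + 0.524 = 2.169.
n = 2 × (2.169 / 0.23)² = 2 × 9.430² = 2 × 88.93 = 177.9.
Round up to the next whole participant.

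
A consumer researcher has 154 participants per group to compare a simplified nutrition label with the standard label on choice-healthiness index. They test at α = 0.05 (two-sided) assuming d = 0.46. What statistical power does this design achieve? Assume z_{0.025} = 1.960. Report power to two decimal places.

power ≈ 0.98

For two equal groups, power = Φ(d·√(n/2) − z_{α/2}).
d·√(n/2) = 0.46 × √(154/2) = 0.46 × 8.775 = 4.036.
z_β = 4.036 − 1.960 = 2.076.
Power = Φ(2.076) = 0.981.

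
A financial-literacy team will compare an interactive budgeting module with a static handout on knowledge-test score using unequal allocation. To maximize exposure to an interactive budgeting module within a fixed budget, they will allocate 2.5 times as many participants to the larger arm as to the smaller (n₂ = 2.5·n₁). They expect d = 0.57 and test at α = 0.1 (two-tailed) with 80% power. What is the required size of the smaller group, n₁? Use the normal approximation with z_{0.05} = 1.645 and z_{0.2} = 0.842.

With allocation ratio k = n₂/n₁ = 2.5, Var(x̄₁−x̄₂) = σ²(1/n₁ + 1/(k·n₁)) = σ²·(k+1)/(k·n₁).
So n₁ = (1 + 1/k)·((z_{α/2} + z_β)/d)² = 1.400 × (2.487/0.57)².
n₁ = 1.400 × 19.04 = 26.7.
Round up: n₁ = 27, giving n₂ = ⌈2.5 × 27⌉ = ⌈67.5⌉ = 68.

n₁ = 27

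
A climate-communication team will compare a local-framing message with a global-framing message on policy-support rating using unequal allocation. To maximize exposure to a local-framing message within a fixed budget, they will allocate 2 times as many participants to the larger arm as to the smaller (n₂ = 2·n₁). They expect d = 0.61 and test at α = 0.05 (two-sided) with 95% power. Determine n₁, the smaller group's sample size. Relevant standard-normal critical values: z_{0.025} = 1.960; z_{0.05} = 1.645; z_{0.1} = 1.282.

With allocation ratio k = n₂/n₁ = 2, Var(x̄₁−x̄₂) = σ²(1/n₁ + 1/(k·n₁)) = σ²·(k+1)/(k·n₁).
So n₁ = (1 + 1/k)·((z_{α/2} + z_β)/d)² = 1.500 × (3.605/0.61)².
n₁ = 1.500 × 34.93 = 52.4.
Round up: n₁ = 53, giving n₂ = 2 × 53 = 106.

n₁ = 53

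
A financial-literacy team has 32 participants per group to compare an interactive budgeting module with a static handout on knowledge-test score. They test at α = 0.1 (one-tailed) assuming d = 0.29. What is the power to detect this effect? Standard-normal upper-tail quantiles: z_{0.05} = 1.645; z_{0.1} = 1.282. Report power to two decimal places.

For two equal groups, power = Φ(d·√(n/2) − z_{α}).
d·√(n/2) = 0.29 × √(32/2) = 0.29 × 4.000 = 1.160.
z_β = 1.160 − 1.282 = -0.122.
Power = Φ(-0.122) = 0.451.

power ≈ 0.45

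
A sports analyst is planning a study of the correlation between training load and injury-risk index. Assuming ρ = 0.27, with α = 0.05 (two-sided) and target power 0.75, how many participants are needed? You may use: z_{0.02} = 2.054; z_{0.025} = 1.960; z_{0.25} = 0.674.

n = 94

Fisher's z: C = ½·ln((1+r)/(1−r)) = ½·ln(1.7397) = 0.2769.
n = ((z_{α/2} + z_β)/C)² + 3.
(1.960 + 0.674) / 0.2769 = 2.634 / 0.2769 = 9.512.
n = 9.512² + 3 = 90.49 + 3 = 93.5.
Round up.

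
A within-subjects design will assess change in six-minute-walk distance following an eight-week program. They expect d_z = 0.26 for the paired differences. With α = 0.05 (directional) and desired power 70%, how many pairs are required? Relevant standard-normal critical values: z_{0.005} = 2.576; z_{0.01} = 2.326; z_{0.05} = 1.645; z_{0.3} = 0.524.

n = 70 pairs

For a paired (one-sample on differences) test: n = ((z_{α} + z_β) / d)².
z_{α} + z_β = 1.645 + 0.524 = 2.169.
n = (2.169 / 0.26)² = 8.342² = 69.59.
Round up.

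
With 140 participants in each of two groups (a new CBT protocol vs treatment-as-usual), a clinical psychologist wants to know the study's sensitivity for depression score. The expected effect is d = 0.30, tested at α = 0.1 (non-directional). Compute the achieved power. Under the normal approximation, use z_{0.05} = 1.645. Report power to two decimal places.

power ≈ 0.81

For two equal groups, power = Φ(d·√(n/2) − z_{α/2}).
d·√(n/2) = 0.30 × √(140/2) = 0.30 × 8.367 = 2.510.
z_β = 2.510 − 1.645 = 0.865.
Power = Φ(0.865) = 0.806.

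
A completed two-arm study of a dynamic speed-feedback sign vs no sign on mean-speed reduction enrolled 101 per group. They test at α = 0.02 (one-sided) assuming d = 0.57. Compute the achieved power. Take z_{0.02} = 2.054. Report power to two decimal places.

For two equal groups, power = Φ(d·√(n/2) − z_{α}).
d·√(n/2) = 0.57 × √(101/2) = 0.57 × 7.106 = 4.051.
z_β = 4.051 − 2.054 = 1.997.
Power = Φ(1.997) = 0.977.

power ≈ 0.98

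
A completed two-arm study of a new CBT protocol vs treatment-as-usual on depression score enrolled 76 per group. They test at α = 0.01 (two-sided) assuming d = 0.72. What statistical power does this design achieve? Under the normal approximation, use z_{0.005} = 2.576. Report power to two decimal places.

For two equal groups, power = Φ(d·√(n/2) − z_{α/2}).
d·√(n/2) = 0.72 × √(76/2) = 0.72 × 6.164 = 4.438.
z_β = 4.438 − 2.576 = 1.862.
Power = Φ(1.862) = 0.969.

power ≈ 0.97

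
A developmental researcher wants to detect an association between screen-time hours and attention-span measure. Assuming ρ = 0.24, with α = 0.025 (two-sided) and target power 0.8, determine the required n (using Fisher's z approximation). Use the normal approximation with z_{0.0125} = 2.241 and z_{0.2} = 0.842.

Fisher's z: C = ½·ln((1+r)/(1−r)) = ½·ln(1.6316) = 0.2448.
n = ((z_{α/2} + z_β)/C)² + 3.
(2.241 + 0.842) / 0.2448 = 3.083 / 0.2448 = 12.594.
n = 12.594² + 3 = 158.61 + 3 = 161.6.
Round up.

n = 162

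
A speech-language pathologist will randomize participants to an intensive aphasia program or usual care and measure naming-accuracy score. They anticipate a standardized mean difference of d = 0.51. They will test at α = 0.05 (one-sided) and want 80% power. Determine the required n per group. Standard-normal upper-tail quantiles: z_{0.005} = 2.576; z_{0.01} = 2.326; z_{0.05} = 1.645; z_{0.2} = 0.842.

n = 48 per group

For two independent groups with equal n: n = 2·((z_{α} + z_β) / d)².
z_{α} + z_β = 1.645 + 0.842 = 2.487.
n = 2 × (2.487 / 0.51)² = 2 × 4.876² = 2 × 23.78 = 47.6.
Round up to the next whole participant.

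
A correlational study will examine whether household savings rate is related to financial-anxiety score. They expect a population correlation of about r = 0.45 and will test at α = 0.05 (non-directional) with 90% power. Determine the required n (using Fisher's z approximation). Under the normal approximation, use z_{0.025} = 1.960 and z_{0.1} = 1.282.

n = 48

Fisher's z: C = ½·ln((1+r)/(1−r)) = ½·ln(2.6364) = 0.4847.
n = ((z_{α/2} + z_β)/C)² + 3.
(1.960 + 1.282) / 0.4847 = 3.242 / 0.4847 = 6.689.
n = 6.689² + 3 = 44.74 + 3 = 47.7.
Round up.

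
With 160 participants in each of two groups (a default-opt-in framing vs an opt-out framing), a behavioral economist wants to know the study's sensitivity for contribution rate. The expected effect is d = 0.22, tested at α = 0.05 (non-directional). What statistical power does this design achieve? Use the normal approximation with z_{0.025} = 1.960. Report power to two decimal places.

power ≈ 0.50

For two equal groups, power = Φ(d·√(n/2) − z_{α/2}).
d·√(n/2) = 0.22 × √(160/2) = 0.22 × 8.944 = 1.968.
z_β = 1.968 − 1.960 = 0.008.
Power = Φ(0.008) = 0.503.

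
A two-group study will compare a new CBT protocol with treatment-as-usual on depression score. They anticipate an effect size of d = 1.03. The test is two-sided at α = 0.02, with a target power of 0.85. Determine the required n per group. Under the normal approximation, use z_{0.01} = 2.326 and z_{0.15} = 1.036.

n = 22 per group

For two independent groups with equal n: n = 2·((z_{α/2} + z_β) / d)².
z_{α/2} + z_β = 2.326 + 1.036 = 3.362.
n = 2 × (3.362 / 1.03)² = 2 × 3.264² = 2 × 10.65 = 21.3.
Round up to the next whole participant.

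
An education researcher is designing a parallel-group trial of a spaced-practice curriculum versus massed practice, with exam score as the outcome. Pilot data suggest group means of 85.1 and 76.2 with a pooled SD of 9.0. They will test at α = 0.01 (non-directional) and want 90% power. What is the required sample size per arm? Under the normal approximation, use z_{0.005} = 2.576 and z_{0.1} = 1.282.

n = 31 per group

Cohen's d = |M₁ − M₂| / SD_pooled = |85.1 − 76.2| / 9.0 = 8.9 / 9.0 = 0.989.
For two independent groups with equal n: n = 2·((z_{α/2} + z_β) / d)².
z_{α/2} + z_β = 2.576 + 1.282 = 3.858.
n = 2 × (3.858 / 0.989)² = 2 × 3.901² = 2 × 15.22 = 30.4.
Round up to the next whole participant.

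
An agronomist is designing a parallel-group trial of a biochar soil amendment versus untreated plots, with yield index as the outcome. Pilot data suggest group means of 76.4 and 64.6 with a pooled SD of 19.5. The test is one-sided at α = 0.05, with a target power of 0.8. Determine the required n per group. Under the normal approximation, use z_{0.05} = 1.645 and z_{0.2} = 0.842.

Cohen's d = |M₁ − M₂| / SD_pooled = |76.4 − 64.6| / 19.5 = 11.8 / 19.5 = 0.605.
For two independent groups with equal n: n = 2·((z_{α} + z_β) / d)².
z_{α} + z_β = 1.645 + 0.842 = 2.487.
n = 2 × (2.487 / 0.605)² = 2 × 4.111² = 2 × 16.90 = 33.8.
Round up to the next whole participant.

n = 34 per group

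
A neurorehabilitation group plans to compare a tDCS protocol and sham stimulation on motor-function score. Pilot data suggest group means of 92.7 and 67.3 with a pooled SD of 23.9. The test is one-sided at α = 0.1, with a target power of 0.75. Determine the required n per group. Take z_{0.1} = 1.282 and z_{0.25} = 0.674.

n = 7 per group

Cohen's d = |M₁ − M₂| / SD_pooled = |92.7 − 67.3| / 23.9 = 25.4 / 23.9 = 1.063.
For two independent groups with equal n: n = 2·((z_{α} + z_β) / d)².
z_{α} + z_β = 1.282 + 0.674 = 1.956.
n = 2 × (1.956 / 1.063)² = 2 × 1.840² = 2 × 3.39 = 6.8.
Round up to the next whole participant.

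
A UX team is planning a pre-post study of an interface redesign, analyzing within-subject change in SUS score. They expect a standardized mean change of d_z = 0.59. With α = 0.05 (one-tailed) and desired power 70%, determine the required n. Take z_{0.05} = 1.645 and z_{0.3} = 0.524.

n = 14 pairs

For a paired (one-sample on differences) test: n = ((z_{α} + z_β) / d)².
z_{α} + z_β = 1.645 + 0.524 = 2.169.
n = (2.169 / 0.59)² = 3.676² = 13.51.
Round up.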